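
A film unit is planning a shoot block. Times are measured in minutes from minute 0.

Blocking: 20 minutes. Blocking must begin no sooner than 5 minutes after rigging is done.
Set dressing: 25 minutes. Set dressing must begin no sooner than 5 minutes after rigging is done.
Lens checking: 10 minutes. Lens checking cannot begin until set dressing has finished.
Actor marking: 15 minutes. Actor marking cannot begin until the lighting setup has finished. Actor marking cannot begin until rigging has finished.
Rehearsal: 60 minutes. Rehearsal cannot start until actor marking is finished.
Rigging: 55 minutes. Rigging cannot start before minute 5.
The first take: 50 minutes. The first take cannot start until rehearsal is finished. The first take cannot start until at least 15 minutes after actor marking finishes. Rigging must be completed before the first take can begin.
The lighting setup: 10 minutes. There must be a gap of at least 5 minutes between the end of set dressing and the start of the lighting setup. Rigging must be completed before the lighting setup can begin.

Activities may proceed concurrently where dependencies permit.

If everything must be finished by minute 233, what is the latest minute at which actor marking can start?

108

Nothing follows the first take; the deadline of minute 233 is its only limit. It must start by 233 − 50 = minute 183.
Rehearsal has to be done before the first take (must start by minute 183). That means finishing by minute 183, i.e. starting by 183 − 60 = minute 123.
For actor marking: rehearsal (must start by minute 123); the first take (must start by minute 183, minus 15-minute gap → minute 168). The most restrictive is minute 123; with a 15-minute duration, actor marking must start by minute 108.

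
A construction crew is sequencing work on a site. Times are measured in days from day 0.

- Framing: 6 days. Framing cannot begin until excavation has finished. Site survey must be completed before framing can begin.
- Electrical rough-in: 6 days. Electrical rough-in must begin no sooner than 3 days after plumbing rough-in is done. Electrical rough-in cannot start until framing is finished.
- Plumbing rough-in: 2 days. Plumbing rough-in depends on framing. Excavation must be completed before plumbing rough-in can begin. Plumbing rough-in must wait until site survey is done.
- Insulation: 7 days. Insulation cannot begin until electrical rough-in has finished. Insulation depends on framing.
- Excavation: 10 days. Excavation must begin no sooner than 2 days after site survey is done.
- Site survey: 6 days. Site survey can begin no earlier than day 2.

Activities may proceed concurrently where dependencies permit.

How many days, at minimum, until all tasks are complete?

Site survey cannot begin until its own release at day 2. It runs from day 2 to 2 + 6 = day 8.
Excavation cannot begin until site survey (finishes day 8, plus 2-day gap → day 10). It runs from day 10 to 10 + 10 = day 20.
Framing has to wait for excavation (finishes day 20); site survey (finishes day 8). The latest of these is day 20, so framing runs day 20 to 20 + 6 = day 26.
Plumbing rough-in has to wait for framing (finishes day 26); excavation (finishes day 20); site survey (finishes day 8). The latest of these is day 26, so plumbing rough-in runs day 26 to 26 + 2 = day 28.
Electrical rough-in needs all of plumbing rough-in (finishes day 28, plus 3-day gap → day 31); framing (finishes day 26). That puts its earliest start at day 31; it finishes at 31 + 6 = day 37.
For insulation: electrical rough-in (finishes day 37); framing (finishes day 26). Taking the maximum gives a start of day 37, and it finishes at 37 + 7 = day 44.
All tasks are finished once the last one completes. Finish times: Site survey at 8, Excavation at 20, Framing at 26, Plumbing rough-in at 28, Electrical rough-in at 37, Insulation at 44. The latest is day 44.

44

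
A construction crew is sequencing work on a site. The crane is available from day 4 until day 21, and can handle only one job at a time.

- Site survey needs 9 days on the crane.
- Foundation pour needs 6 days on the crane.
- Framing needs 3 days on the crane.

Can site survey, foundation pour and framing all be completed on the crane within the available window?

The crane window is 21 − 4 = 17 days.
Running back to back, the jobs need 9 + 6 + 3 = 18 days on the crane.
Since 18 > 17, they cannot all fit.

No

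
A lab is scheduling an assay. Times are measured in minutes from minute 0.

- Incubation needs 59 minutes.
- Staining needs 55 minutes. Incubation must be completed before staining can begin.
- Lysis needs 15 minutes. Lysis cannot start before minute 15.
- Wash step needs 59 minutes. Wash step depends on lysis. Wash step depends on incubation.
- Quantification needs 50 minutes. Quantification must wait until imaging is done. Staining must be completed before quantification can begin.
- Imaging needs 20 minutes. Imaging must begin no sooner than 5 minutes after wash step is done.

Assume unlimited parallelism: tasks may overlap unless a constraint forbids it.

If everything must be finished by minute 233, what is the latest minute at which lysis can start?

84

Quantification must finish by minute 233; it takes 50 minutes, so it must start by 233 − 50 = minute 183.
Imaging feeds into quantification (must start by minute 183); so imaging must finish by minute 183 and therefore start by minute 163.
Wash step feeds into imaging (must start by minute 163, minus 5-minute gap → minute 158); so wash step must finish by minute 158 and therefore start by minute 99.
Lysis has to be done before wash step (must start by minute 99). That means finishing by minute 99, i.e. starting by 99 − 15 = minute 84.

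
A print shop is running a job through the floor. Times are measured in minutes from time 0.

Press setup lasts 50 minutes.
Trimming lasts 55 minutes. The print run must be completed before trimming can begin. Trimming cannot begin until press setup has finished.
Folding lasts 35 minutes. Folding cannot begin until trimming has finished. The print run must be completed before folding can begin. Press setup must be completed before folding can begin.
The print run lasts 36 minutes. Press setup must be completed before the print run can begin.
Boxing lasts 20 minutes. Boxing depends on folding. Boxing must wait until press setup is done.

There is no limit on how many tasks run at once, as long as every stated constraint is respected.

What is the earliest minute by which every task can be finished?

196

Press setup can start immediately at minute 0; it finishes at minute 50.
The print run cannot begin until press setup (finishes minute 50). It runs from minute 50 to 50 + 36 = minute 86.
Trimming cannot start until the print run (finishes minute 86); press setup (finishes minute 50). The controlling bound is minute 86, so trimming finishes at 86 + 55 = minute 141.
Folding has to wait for trimming (finishes minute 141); the print run (finishes minute 86); press setup (finishes minute 50). The latest of these is minute 141, so folding runs minute 141 to 141 + 35 = minute 176.
Boxing has to wait for folding (finishes minute 176); press setup (finishes minute 50). The latest of these is minute 176, so boxing runs minute 176 to 176 + 20 = minute 196.
All tasks are finished once the last one completes. Finish times: Press setup at 50, The print run at 86, Trimming at 141, Folding at 176, Boxing at 196. The latest is minute 196.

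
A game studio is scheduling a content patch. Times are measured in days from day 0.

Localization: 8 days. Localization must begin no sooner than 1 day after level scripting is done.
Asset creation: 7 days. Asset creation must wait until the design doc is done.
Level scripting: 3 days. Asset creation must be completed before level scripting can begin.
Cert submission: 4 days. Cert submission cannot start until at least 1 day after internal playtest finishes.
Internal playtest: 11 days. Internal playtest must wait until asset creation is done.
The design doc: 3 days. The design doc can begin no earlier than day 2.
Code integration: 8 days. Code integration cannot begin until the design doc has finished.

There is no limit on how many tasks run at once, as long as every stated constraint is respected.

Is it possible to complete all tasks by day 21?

After its own release at day 2, the design doc can start at day 2 and finishes at day 5.
Code integration waits on the design doc (finishes day 5), so it starts at day 5 and finishes at 5 + 8 = day 13.
After the design doc (finishes day 5), asset creation can start at day 5 and finishes at day 12.
After asset creation (finishes day 12), internal playtest can start at day 12 and finishes at day 23.
Cert submission cannot begin until internal playtest (finishes day 23, plus 1-day gap → day 24). It runs from day 24 to 24 + 4 = day 28.
Level scripting cannot begin until asset creation (finishes day 12). It runs from day 12 to 12 + 3 = day 15.
Localization waits on level scripting (finishes day 15, plus 1-day gap → day 16), so it starts at day 16 and finishes at 16 + 8 = day 24.
The earliest everything can be done is day 28, which is after the deadline of 21, so it is not possible.

No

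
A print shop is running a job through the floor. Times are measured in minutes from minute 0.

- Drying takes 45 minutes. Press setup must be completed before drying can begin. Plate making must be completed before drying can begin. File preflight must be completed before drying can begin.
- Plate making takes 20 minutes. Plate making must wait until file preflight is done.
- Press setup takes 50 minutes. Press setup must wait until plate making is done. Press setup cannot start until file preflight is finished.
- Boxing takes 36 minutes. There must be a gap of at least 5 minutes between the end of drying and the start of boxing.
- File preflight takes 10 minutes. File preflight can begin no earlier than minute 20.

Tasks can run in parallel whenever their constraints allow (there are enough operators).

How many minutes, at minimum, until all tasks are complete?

After its own release at minute 20, file preflight can start at minute 20 and finishes at minute 30.
Plate making cannot begin until file preflight (finishes minute 30). It runs from minute 30 to 30 + 20 = minute 50.
Press setup needs all of plate making (finishes minute 50); file preflight (finishes minute 30). That puts its earliest start at minute 50; it finishes at 50 + 50 = minute 100.
Drying cannot start until press setup (finishes minute 100); plate making (finishes minute 50); file preflight (finishes minute 30). The controlling bound is minute 100, so drying finishes at 100 + 45 = minute 145.
Boxing cannot begin until drying (finishes minute 145, plus 5-minute gap → minute 150). It runs from minute 150 to 150 + 36 = minute 186.
All tasks are finished once the last one completes. Finish times: File preflight at 30, Plate making at 50, Press setup at 100, Drying at 145, Boxing at 186. The latest is minute 186.

186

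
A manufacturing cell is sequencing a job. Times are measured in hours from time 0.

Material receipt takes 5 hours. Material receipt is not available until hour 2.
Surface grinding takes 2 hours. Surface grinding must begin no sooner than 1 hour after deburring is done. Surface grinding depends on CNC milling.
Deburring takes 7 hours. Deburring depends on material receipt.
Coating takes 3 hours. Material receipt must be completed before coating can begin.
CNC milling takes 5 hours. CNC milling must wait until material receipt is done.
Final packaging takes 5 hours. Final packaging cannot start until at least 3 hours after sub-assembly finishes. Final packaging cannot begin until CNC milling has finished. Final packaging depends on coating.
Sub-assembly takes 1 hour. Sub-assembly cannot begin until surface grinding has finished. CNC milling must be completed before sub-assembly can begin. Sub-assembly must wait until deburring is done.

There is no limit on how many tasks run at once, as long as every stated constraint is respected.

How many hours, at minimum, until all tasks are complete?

Material receipt cannot begin until its own release at hour 2. It runs from hour 2 to 2 + 5 = hour 7.
Coating cannot begin until material receipt (finishes hour 7). It runs from hour 7 to 7 + 3 = hour 10.
CNC milling cannot begin until material receipt (finishes hour 7). It runs from hour 7 to 7 + 5 = hour 12.
Deburring waits on material receipt (finishes hour 7), so it starts at hour 7 and finishes at 7 + 7 = hour 14.
For surface grinding: deburring (finishes hour 14, plus 1-hour gap → hour 15); CNC milling (finishes hour 12). Taking the maximum gives a start of hour 15, and it finishes at 15 + 2 = hour 17.
For sub-assembly: surface grinding (finishes hour 17); CNC milling (finishes hour 12); deburring (finishes hour 14). Taking the maximum gives a start of hour 17, and it finishes at 17 + 1 = hour 18.
Final packaging has to wait for sub-assembly (finishes hour 18, plus 3-hour gap → hour 21); CNC milling (finishes hour 12); coating (finishes hour 10). The latest of these is hour 21, so final packaging runs hour 21 to 21 + 5 = hour 26.
All tasks are finished once the last one completes. Finish times: Material receipt at 7, Deburring at 14, CNC milling at 12, Surface grinding at 17, Coating at 10, Sub-assembly at 18, Final packaging at 26. The latest is hour 26.

26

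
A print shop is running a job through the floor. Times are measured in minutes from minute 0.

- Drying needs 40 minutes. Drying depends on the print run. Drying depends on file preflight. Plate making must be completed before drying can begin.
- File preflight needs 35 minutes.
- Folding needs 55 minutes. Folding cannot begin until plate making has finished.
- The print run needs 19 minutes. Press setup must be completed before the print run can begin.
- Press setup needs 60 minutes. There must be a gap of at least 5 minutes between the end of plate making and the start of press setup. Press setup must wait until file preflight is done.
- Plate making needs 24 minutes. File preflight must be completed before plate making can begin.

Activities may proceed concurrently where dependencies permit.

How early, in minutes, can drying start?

File preflight has no prerequisites, so it starts at minute 0 and finishes at minute 35.
Plate making cannot begin until file preflight (finishes minute 35). It runs from minute 35 to 35 + 24 = minute 59.
Press setup needs all of plate making (finishes minute 59, plus 5-minute gap → minute 64); file preflight (finishes minute 35). That puts its earliest start at minute 64; it finishes at 64 + 60 = minute 124.
The print run cannot begin until press setup (finishes minute 124). It runs from minute 124 to 124 + 19 = minute 143.
Drying waits on the print run (finishes minute 143); file preflight (finishes minute 35); plate making (finishes minute 59). The latest of these is minute 143, which is the earliest drying can start.

143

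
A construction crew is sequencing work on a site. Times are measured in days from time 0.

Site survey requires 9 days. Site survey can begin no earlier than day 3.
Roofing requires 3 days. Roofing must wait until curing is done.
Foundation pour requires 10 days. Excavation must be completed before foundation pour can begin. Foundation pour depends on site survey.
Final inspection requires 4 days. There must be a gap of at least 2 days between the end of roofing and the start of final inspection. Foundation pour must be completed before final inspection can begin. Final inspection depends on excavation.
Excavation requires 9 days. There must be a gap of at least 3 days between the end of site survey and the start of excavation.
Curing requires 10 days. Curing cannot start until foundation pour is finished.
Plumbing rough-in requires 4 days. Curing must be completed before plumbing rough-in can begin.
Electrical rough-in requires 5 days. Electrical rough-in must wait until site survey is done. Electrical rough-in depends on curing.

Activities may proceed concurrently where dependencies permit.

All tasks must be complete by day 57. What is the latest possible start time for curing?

38

Final inspection has no dependents, so it just needs to finish by day 57. Starting by 57 − 4 = day 53 achieves that.
Roofing must finish before final inspection (must start by day 53, minus 2-day gap → day 51). With a 3-day duration, roofing must start by 51 − 3 = day 48.
Nothing follows plumbing rough-in; the deadline of day 57 is its only limit. It must start by 57 − 4 = day 53.
Nothing follows electrical rough-in; the deadline of day 57 is its only limit. It must start by 57 − 5 = day 52.
Curing feeds roofing (must start by day 48); plumbing rough-in (must start by day 53); electrical rough-in (must start by day 52). Taking the minimum, curing must finish by day 48 and start by 48 − 10 = day 38.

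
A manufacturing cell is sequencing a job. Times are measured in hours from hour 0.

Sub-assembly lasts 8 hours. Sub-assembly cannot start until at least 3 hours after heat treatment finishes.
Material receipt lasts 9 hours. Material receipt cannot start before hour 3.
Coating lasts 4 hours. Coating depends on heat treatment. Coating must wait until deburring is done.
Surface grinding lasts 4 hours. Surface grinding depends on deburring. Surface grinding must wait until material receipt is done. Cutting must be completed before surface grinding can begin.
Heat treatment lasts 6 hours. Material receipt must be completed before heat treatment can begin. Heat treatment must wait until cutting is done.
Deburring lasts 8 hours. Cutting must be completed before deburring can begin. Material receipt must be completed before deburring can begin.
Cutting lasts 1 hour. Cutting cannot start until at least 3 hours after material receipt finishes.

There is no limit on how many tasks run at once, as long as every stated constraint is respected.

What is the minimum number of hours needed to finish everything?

33

Material receipt cannot begin until its own release at hour 3. It runs from hour 3 to 3 + 9 = hour 12.
Cutting cannot begin until material receipt (finishes hour 12, plus 3-hour gap → hour 15). It runs from hour 15 to 15 + 1 = hour 16.
For heat treatment: material receipt (finishes hour 12); cutting (finishes hour 16). Taking the maximum gives a start of hour 16, and it finishes at 16 + 6 = hour 22.
Sub-assembly cannot begin until heat treatment (finishes hour 22, plus 3-hour gap → hour 25). It runs from hour 25 to 25 + 8 = hour 33.
Deburring has to wait for cutting (finishes hour 16); material receipt (finishes hour 12). The latest of these is hour 16, so deburring runs hour 16 to 16 + 8 = hour 24.
Coating needs all of heat treatment (finishes hour 22); deburring (finishes hour 24). That puts its earliest start at hour 24; it finishes at 24 + 4 = hour 28.
Surface grinding needs all of deburring (finishes hour 24); material receipt (finishes hour 12); cutting (finishes hour 16). That puts its earliest start at hour 24; it finishes at 24 + 4 = hour 28.
All tasks are finished once the last one completes. Finish times: Material receipt at 12, Cutting at 16, Deburring at 24, Heat treatment at 22, Surface grinding at 28, Coating at 28, Sub-assembly at 33. The latest is hour 33.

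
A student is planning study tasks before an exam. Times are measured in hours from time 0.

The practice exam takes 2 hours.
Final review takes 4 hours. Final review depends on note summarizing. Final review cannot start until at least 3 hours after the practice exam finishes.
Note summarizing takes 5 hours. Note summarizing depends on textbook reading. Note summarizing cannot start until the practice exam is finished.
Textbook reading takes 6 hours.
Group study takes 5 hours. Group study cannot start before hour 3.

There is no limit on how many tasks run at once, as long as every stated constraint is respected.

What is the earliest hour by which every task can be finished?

15

Group study waits on its own release at hour 3, so it starts at hour 3 and finishes at 3 + 5 = hour 8.
Nothing blocks the practice exam, so it runs from hour 0 to hour 2.
Nothing blocks textbook reading, so it runs from hour 0 to hour 6.
Note summarizing cannot start until textbook reading (finishes hour 6); the practice exam (finishes hour 2). The controlling bound is hour 6, so note summarizing finishes at 6 + 5 = hour 11.
Final review cannot start until note summarizing (finishes hour 11); the practice exam (finishes hour 2, plus 3-hour gap → hour 5). The controlling bound is hour 11, so final review finishes at 11 + 4 = hour 15.
All tasks are finished once the last one completes. Finish times: Textbook reading at 6, The practice exam at 2, Group study at 8, Note summarizing at 11, Final review at 15. The latest is hour 15.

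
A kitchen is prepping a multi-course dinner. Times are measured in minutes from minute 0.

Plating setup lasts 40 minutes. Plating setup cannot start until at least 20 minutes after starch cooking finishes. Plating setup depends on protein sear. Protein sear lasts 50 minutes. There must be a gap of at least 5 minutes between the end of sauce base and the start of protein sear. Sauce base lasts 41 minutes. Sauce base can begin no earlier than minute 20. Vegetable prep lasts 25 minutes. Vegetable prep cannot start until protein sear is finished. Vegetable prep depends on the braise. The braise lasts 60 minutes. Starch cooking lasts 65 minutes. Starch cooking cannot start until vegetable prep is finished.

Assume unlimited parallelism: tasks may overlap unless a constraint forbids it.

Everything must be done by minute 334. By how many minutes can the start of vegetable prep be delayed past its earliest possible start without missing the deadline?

The braise has no prerequisites, so it starts at minute 0 and finishes at minute 60.
After its own release at minute 20, sauce base can start at minute 20 and finishes at minute 61.
Protein sear cannot begin until sauce base (finishes minute 61, plus 5-minute gap → minute 66). It runs from minute 66 to 66 + 50 = minute 116.
Vegetable prep needs all of protein sear (finishes minute 116); the braise (finishes minute 60). That puts its earliest start at minute 116; it finishes at 116 + 25 = minute 141.

Working backward from the deadline:
Nothing follows plating setup; the deadline of minute 334 is its only limit. It must start by 334 − 40 = minute 294.
Starch cooking must finish before plating setup (must start by minute 294, minus 20-minute gap → minute 274). With a 65-minute duration, starch cooking must start by 274 − 65 = minute 209.
Vegetable prep has to be done before starch cooking (must start by minute 209). That means finishing by minute 209, i.e. starting by 209 − 25 = minute 184.
So vegetable prep can start as early as minute 116 and as late as minute 184, giving 184 − 116 = 68 minutes of slack.

68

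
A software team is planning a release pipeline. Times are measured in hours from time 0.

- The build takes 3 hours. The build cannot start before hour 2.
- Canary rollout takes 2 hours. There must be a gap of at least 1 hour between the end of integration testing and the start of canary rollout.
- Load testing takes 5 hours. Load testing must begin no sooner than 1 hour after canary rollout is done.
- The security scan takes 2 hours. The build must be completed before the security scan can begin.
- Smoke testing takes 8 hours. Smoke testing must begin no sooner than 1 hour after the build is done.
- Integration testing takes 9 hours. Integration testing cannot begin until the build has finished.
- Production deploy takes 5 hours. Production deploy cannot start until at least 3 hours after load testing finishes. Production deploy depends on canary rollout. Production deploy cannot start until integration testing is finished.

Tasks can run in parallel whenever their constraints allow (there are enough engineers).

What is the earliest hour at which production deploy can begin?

26

The build waits on its own release at hour 2, so it starts at hour 2 and finishes at 2 + 3 = hour 5.
Integration testing waits on the build (finishes hour 5), so it starts at hour 5 and finishes at 5 + 9 = hour 14.
Canary rollout cannot begin until integration testing (finishes hour 14, plus 1-hour gap → hour 15). It runs from hour 15 to 15 + 2 = hour 17.
After canary rollout (finishes hour 17, plus 1-hour gap → hour 18), load testing can start at hour 18 and finishes at hour 23.
Production deploy waits on load testing (finishes hour 23, plus 3-hour gap → hour 26); canary rollout (finishes hour 17); integration testing (finishes hour 14). The latest of these is hour 26, which is the earliest production deploy can start.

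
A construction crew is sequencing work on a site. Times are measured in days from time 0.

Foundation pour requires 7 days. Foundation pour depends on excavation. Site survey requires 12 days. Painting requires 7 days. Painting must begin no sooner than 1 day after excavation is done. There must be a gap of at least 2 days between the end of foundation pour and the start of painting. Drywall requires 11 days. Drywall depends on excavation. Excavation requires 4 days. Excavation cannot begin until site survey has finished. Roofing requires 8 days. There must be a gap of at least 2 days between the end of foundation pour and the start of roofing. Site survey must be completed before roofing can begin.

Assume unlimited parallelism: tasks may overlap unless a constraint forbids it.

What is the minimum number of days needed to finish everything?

Site survey has no prerequisites, so it starts at day 0 and finishes at day 12.
After site survey (finishes day 12), excavation can start at day 12 and finishes at day 16.
Drywall cannot begin until excavation (finishes day 16). It runs from day 16 to 16 + 11 = day 27.
After excavation (finishes day 16), foundation pour can start at day 16 and finishes at day 23.
Painting has to wait for excavation (finishes day 16, plus 1-day gap → day 17); foundation pour (finishes day 23, plus 2-day gap → day 25). The latest of these is day 25, so painting runs day 25 to 25 + 7 = day 32.
Roofing has to wait for foundation pour (finishes day 23, plus 2-day gap → day 25); site survey (finishes day 12). The latest of these is day 25, so roofing runs day 25 to 25 + 8 = day 33.
All tasks are finished once the last one completes. Finish times: Site survey at 12, Excavation at 16, Foundation pour at 23, Roofing at 33, Drywall at 27, Painting at 32. The latest is day 33.

33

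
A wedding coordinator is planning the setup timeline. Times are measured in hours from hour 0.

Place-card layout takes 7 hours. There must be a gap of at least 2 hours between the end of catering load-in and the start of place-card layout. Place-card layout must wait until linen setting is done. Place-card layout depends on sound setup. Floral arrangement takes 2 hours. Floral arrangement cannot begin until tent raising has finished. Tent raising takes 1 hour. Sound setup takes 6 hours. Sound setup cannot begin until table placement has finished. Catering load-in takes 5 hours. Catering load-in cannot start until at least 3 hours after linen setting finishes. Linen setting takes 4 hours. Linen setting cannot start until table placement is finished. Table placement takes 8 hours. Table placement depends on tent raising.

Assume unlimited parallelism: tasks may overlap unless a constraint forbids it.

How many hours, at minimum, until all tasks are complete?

30

Tent raising can start immediately at hour 0; it finishes at hour 1.
Floral arrangement cannot begin until tent raising (finishes hour 1). It runs from hour 1 to 1 + 2 = hour 3.
Table placement cannot begin until tent raising (finishes hour 1). It runs from hour 1 to 1 + 8 = hour 9.
Sound setup waits on table placement (finishes hour 9), so it starts at hour 9 and finishes at 9 + 6 = hour 15.
Linen setting waits on table placement (finishes hour 9), so it starts at hour 9 and finishes at 9 + 4 = hour 13.
Catering load-in cannot begin until linen setting (finishes hour 13, plus 3-hour gap → hour 16). It runs from hour 16 to 16 + 5 = hour 21.
Place-card layout needs all of catering load-in (finishes hour 21, plus 2-hour gap → hour 23); linen setting (finishes hour 13); sound setup (finishes hour 15). That puts its earliest start at hour 23; it finishes at 23 + 7 = hour 30.
All tasks are finished once the last one completes. Finish times: Tent raising at 1, Table placement at 9, Linen setting at 13, Floral arrangement at 3, Sound setup at 15, Catering load-in at 21, Place-card layout at 30. The latest is hour 30.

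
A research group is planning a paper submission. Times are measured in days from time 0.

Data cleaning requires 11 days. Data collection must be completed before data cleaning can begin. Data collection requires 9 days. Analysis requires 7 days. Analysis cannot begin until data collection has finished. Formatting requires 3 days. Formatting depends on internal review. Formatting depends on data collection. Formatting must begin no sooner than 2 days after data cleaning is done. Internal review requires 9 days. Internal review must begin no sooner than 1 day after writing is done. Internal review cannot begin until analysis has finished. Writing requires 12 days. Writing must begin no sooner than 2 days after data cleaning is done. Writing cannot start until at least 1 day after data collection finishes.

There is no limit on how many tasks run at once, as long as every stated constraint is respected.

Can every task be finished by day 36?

No

Nothing blocks data collection, so it runs from day 0 to day 9.
Analysis waits on data collection (finishes day 9), so it starts at day 9 and finishes at 9 + 7 = day 16.
Data cleaning waits on data collection (finishes day 9), so it starts at day 9 and finishes at 9 + 11 = day 20.
Writing needs all of data cleaning (finishes day 20, plus 2-day gap → day 22); data collection (finishes day 9, plus 1-day gap → day 10). That puts its earliest start at day 22; it finishes at 22 + 12 = day 34.
Internal review has to wait for writing (finishes day 34, plus 1-day gap → day 35); analysis (finishes day 16). The latest of these is day 35, so internal review runs day 35 to 35 + 9 = day 44.
Formatting needs all of internal review (finishes day 44); data collection (finishes day 9); data cleaning (finishes day 20, plus 2-day gap → day 22). That puts its earliest start at day 44; it finishes at 44 + 3 = day 47.
The earliest everything can be done is day 47, which is after the deadline of 36, so it is not possible.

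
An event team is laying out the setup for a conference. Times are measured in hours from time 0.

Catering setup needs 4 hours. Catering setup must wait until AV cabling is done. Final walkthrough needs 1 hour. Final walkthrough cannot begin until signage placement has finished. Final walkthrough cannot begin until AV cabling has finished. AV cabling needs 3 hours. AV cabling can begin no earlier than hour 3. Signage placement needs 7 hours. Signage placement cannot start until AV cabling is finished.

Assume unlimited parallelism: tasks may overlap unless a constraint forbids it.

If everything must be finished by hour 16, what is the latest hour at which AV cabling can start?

Final walkthrough must finish by hour 16; it takes 1 hour, so it must start by 16 − 1 = hour 15.
Signage placement feeds into final walkthrough (must start by hour 15); so signage placement must finish by hour 15 and therefore start by hour 8.
Nothing follows catering setup; the deadline of hour 16 is its only limit. It must start by 16 − 4 = hour 12.
For AV cabling: signage placement (must start by hour 8); catering setup (must start by hour 12); final walkthrough (must start by hour 15). The most restrictive is hour 8; with a 3-hour duration, AV cabling must start by hour 5.

5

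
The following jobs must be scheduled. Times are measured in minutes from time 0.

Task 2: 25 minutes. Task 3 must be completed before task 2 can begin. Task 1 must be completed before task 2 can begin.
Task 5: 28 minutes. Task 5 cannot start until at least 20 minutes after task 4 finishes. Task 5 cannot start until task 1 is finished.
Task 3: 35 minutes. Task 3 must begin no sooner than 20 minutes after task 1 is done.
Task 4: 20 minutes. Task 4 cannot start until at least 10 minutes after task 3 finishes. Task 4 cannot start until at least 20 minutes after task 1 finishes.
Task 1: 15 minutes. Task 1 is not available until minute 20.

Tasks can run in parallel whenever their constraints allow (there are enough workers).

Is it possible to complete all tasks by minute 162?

No

Task 1 waits on its own release at minute 20, so it starts at minute 20 and finishes at 20 + 15 = minute 35.
After task 1 (finishes minute 35, plus 20-minute gap → minute 55), task 3 can start at minute 55 and finishes at minute 90.
Task 4 has to wait for task 3 (finishes minute 90, plus 10-minute gap → minute 100); task 1 (finishes minute 35, plus 20-minute gap → minute 55). The latest of these is minute 100, so task 4 runs minute 100 to 100 + 20 = minute 120.
For task 5: task 4 (finishes minute 120, plus 20-minute gap → minute 140); task 1 (finishes minute 35). Taking the maximum gives a start of minute 140, and it finishes at 140 + 28 = minute 168.
Task 2 has to wait for task 3 (finishes minute 90); task 1 (finishes minute 35). The latest of these is minute 90, so task 2 runs minute 90 to 90 + 25 = minute 115.
The earliest everything can be done is minute 168, which is after the deadline of 162, so it is not possible.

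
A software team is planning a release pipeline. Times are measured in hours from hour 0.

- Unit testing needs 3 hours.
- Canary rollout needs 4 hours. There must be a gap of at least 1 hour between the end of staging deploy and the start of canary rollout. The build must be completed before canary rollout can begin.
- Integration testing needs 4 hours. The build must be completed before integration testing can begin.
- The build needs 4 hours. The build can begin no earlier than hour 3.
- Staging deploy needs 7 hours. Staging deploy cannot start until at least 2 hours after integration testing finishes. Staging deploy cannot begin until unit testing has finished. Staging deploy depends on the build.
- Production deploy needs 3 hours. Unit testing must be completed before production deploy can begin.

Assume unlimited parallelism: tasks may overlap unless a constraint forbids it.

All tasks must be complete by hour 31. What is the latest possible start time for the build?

Nothing follows canary rollout; the deadline of hour 31 is its only limit. It must start by 31 − 4 = hour 27.
Staging deploy feeds into canary rollout (must start by hour 27, minus 1-hour gap → hour 26); so staging deploy must finish by hour 26 and therefore start by hour 19.
Integration testing feeds into staging deploy (must start by hour 19, minus 2-hour gap → hour 17); so integration testing must finish by hour 17 and therefore start by hour 13.
The build has several dependents: integration testing (must start by hour 13); staging deploy (must start by hour 19); canary rollout (must start by hour 27). The earliest of those limits is hour 13, so the build must start by 13 − 4 = hour 9.

9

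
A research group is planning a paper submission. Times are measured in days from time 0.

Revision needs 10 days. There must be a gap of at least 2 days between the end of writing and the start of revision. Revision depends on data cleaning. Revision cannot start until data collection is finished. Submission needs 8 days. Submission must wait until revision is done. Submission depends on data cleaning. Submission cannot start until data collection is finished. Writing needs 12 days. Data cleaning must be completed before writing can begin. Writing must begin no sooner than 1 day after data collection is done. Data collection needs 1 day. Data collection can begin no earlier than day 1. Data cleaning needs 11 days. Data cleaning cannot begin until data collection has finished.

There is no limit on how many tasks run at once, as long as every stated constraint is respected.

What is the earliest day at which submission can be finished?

Data collection waits on its own release at day 1, so it starts at day 1 and finishes at 1 + 1 = day 2.
Data cleaning waits on data collection (finishes day 2), so it starts at day 2 and finishes at 2 + 11 = day 13.
Writing needs all of data cleaning (finishes day 13); data collection (finishes day 2, plus 1-day gap → day 3). That puts its earliest start at day 13; it finishes at 13 + 12 = day 25.
For revision: writing (finishes day 25, plus 2-day gap → day 27); data cleaning (finishes day 13); data collection (finishes day 2). Taking the maximum gives a start of day 27, and it finishes at 27 + 10 = day 37.
Submission cannot start until revision (finishes day 37); data cleaning (finishes day 13); data collection (finishes day 2). The controlling bound is day 37, so submission finishes at 37 + 8 = day 45.

45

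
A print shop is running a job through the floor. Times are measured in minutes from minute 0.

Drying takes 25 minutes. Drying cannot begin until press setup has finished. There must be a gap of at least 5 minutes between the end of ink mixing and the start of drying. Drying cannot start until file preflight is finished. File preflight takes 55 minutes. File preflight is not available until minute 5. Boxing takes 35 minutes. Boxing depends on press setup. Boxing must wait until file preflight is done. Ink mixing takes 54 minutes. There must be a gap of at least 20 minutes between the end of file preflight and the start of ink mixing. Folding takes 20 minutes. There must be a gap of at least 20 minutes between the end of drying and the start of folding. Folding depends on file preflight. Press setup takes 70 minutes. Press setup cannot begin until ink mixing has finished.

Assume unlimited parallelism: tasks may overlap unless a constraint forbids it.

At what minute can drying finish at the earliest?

229

File preflight waits on its own release at minute 5, so it starts at minute 5 and finishes at 5 + 55 = minute 60.
Ink mixing cannot begin until file preflight (finishes minute 60, plus 20-minute gap → minute 80). It runs from minute 80 to 80 + 54 = minute 134.
Press setup cannot begin until ink mixing (finishes minute 134). It runs from minute 134 to 134 + 70 = minute 204.
Drying needs all of press setup (finishes minute 204); ink mixing (finishes minute 134, plus 5-minute gap → minute 139); file preflight (finishes minute 60). That puts its earliest start at minute 204; it finishes at 204 + 25 = minute 229.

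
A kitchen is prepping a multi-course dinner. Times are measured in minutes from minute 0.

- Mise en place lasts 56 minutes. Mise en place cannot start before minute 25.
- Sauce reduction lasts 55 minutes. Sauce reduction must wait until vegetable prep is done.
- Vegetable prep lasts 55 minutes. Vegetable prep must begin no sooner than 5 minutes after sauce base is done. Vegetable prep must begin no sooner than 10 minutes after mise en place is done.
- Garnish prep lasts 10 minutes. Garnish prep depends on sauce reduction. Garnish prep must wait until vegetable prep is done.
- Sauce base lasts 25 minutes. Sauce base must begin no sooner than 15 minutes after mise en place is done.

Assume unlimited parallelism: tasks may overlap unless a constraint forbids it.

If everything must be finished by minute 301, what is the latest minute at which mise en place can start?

Garnish prep has no dependents, so it just needs to finish by minute 301. Starting by 301 − 10 = minute 291 achieves that.
Since garnish prep (must start by minute 291) depends on it, sauce reduction must finish by minute 291. Backing off its 55-minute duration gives a latest start of minute 236.
Vegetable prep feeds sauce reduction (must start by minute 236); garnish prep (must start by minute 291). Taking the minimum, vegetable prep must finish by minute 236 and start by 236 − 55 = minute 181.
Sauce base has to be done before vegetable prep (must start by minute 181, minus 5-minute gap → minute 176). That means finishing by minute 176, i.e. starting by 176 − 25 = minute 151.
Mise en place has several dependents: sauce base (must start by minute 151, minus 15-minute gap → minute 136); vegetable prep (must start by minute 181, minus 10-minute gap → minute 171). The earliest of those limits is minute 136, so mise en place must start by 136 − 56 = minute 80.

80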